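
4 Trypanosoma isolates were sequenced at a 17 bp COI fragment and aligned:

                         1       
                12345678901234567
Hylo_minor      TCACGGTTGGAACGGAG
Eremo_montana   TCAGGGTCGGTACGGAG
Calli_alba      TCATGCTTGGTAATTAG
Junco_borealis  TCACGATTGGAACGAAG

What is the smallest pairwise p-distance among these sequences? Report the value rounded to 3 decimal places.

Pairwise Hamming distances:
  Hylo_minor vs Eremo_montana: 3
  Hylo_minor vs Calli_alba: 6
  Hylo_minor vs Junco_borealis: 2
  Eremo_montana vs Calli_alba: 6
  Eremo_montana vs Junco_borealis: 5
  Calli_alba vs Junco_borealis: 6
The smallest is 2 mismatches, between Hylo_minor and Junco_borealis; p = 2/17 = 0.118.

0.118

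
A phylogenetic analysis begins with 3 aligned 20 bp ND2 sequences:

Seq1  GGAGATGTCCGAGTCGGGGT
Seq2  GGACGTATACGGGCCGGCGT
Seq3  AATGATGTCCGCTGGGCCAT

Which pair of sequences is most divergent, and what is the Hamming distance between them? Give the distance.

13

Pairwise Hamming distances:
  Seq1 vs Seq2: 7
  Seq1 vs Seq3: 10
  Seq2 vs Seq3: 13
The largest is 13, between Seq2 and Seq3.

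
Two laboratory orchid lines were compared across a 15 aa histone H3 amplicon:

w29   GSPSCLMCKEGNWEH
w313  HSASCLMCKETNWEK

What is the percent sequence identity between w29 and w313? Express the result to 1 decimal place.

73.3%

Mismatches occur at site 1 (G↔H), site 3 (P↔A), site 11 (G↔T), site 15 (H↔K).
11 of the 15 sites match, so the percent identity is 11/15 × 100 = 73.3%.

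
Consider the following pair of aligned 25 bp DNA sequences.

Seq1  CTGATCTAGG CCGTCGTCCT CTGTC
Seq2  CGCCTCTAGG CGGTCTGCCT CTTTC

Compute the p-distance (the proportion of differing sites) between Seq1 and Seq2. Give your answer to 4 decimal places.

The sequences differ at positions 2 (T/G), 3 (G/C), 4 (A/C), 12 (C/G), 16 (G/T), 17 (T/G), 23 (G/T).
There are 7 differences over 25 sites, so p = 7/25 = 0.2800.

0.2800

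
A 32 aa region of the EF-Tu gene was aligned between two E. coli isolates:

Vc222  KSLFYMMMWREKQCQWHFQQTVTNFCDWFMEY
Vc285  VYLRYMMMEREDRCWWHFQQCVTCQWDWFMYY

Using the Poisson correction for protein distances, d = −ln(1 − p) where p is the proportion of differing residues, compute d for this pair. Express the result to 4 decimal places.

0.4700

Differing sites — 1:K/V; 2:S/Y; 4:F/R; 9:W/E; 12:K/D; 13:Q/R; 15:Q/W; 21:T/C; 24:N/C; 25:F/Q; 26:C/W; 31:E/Y.
p = 12/32 = 0.375000.
d = −ln(1 − 0.375000) = −ln(0.625000) = 0.4700.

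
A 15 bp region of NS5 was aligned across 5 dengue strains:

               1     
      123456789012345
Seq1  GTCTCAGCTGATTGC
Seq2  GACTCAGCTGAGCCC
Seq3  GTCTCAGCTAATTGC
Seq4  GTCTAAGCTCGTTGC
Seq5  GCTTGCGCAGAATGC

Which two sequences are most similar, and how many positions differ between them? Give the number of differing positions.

1

Pairwise Hamming distances:
  Seq1 vs Seq2: 4
  Seq1 vs Seq3: 1
  Seq1 vs Seq4: 3
  Seq1 vs Seq5: 6
  Seq2 vs Seq3: 5
  Seq2 vs Seq4: 7
  Seq2 vs Seq5: 8
  Seq3 vs Seq4: 3
  Seq3 vs Seq5: 7
  Seq4 vs Seq5: 8
The smallest is 1, between Seq1 and Seq3.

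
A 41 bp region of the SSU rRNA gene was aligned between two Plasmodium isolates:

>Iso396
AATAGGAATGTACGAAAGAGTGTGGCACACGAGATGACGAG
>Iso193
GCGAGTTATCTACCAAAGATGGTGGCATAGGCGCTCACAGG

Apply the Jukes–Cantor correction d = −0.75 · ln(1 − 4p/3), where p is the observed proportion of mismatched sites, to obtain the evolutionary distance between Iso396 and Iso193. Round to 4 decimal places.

0.5510

Differing sites — 1:A/G; 2:A/C; 3:T/G; 6:G/T; 7:A/T; 10:G/C; 14:G/C; 20:G/T; 21:T/G; 28:C/T; 30:C/G; 32:A/C; 34:A/C; 36:G/C; 39:G/A; 40:A/G.
p = 16/41 = 0.390244.
d = −0.75 · ln(1 − (4/3)·0.390244) = −0.75 · ln(0.479675) = −0.75 · (-0.734646) = 0.5510.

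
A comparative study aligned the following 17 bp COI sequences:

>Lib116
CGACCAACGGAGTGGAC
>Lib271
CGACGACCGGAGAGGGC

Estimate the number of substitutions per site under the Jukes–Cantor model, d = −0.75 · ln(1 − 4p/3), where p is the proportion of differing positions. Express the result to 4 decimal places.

0.2824

The sequences differ at positions 5 (C/G), 7 (A/C), 13 (T/A), 16 (A/G).
p = 4/17 = 0.235294.
d = −0.75 · ln(1 − (4/3)·0.235294) = −0.75 · ln(0.686275) = −0.75 · (-0.376477) = 0.2824.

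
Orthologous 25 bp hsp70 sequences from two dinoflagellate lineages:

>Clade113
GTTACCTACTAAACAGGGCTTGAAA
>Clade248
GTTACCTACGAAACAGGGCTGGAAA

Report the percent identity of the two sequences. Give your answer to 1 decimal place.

Mismatches occur at site 10 (T/G), site 21 (T/G).
23 of the 25 sites match, so the percent identity is 23/25 × 100 = 92.0%.

92.0%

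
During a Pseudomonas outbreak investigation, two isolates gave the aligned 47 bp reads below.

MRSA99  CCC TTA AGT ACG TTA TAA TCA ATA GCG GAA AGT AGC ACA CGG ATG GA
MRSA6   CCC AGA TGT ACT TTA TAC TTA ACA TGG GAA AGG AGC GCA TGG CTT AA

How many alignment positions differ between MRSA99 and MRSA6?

15

Mismatches occur at site 4 (T→A), site 5 (T→G), site 7 (A→T), site 12 (G→T), site 18 (A→C), site 20 (C→T), site 23 (T→C), site 25 (G→T), site 26 (C→G), site 33 (T→G), site 37 (A→G), site 40 (C→T), site 43 (A→C), site 45 (G→T), site 46 (G→A).
That gives 15 mismatches out of 47 aligned sites, so the Hamming distance is 15.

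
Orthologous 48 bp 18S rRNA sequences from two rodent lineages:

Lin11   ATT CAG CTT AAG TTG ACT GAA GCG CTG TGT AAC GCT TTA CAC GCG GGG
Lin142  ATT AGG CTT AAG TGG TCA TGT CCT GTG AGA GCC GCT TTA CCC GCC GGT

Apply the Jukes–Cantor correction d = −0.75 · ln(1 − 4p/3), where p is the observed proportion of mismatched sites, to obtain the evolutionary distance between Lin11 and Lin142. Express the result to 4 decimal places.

Mismatches occur at site 4 (C/A), site 5 (A/G), site 14 (T/G), site 16 (A/T), site 18 (T/A), site 19 (G/T), site 20 (A/G), site 21 (A/T), site 22 (G/C), site 24 (G/T), site 25 (C/G), site 28 (T/A), site 30 (T/A), site 31 (A/G), site 32 (A/C), site 41 (A/C), site 45 (G/C), site 48 (G/T).
p = 18/48 = 0.375000.
d = −0.75 · ln(1 − (4/3)·0.375000) = −0.75 · ln(0.500000) = −0.75 · (-0.693147) = 0.5199.

0.5199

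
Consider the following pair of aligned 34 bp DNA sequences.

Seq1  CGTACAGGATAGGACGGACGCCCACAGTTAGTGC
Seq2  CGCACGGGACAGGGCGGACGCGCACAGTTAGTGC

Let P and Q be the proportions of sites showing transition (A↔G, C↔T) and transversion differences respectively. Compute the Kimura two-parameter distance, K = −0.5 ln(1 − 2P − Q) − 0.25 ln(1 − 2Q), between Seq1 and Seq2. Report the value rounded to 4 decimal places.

0.1689

The sequences differ at positions 3 (T/C, transition), 6 (A/G, transition), 10 (T/C, transition), 14 (A/G, transition), 22 (C/G, transversion).
Of the 5 differences, 4 transitions and 1 transversion over 34 sites: P = 4/34 = 0.117647, Q = 1/34 = 0.029412.
d = −0.5·ln(0.735294) − 0.25·ln(0.941176) = −0.5·(-0.307485) − 0.25·(-0.060625) = 0.1689.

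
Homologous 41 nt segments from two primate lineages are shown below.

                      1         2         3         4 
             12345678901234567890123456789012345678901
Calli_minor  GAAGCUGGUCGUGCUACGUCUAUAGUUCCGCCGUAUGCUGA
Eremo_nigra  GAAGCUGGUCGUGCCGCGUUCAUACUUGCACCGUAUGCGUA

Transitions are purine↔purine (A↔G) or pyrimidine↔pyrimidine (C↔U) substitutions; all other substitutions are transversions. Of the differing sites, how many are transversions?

The sequences differ at positions 15 (U/C, transition), 16 (A/G, transition), 20 (C/U, transition), 21 (U/C, transition), 25 (G/C, transversion), 28 (C/G, transversion), 30 (G/A, transition), 39 (U/G, transversion), 40 (G/U, transversion).
Of the 9 differences, 5 transitions and 4 transversions, so the answer is 4.

4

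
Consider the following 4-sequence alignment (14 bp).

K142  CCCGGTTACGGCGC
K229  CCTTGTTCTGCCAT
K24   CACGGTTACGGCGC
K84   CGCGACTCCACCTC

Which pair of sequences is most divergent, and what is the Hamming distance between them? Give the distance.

9

Pairwise Hamming distances:
  K142 vs K229: 7
  K142 vs K24: 1
  K142 vs K84: 7
  K229 vs K24: 8
  K229 vs K84: 9
  K24 vs K84: 7
The largest is 9, between K229 and K84.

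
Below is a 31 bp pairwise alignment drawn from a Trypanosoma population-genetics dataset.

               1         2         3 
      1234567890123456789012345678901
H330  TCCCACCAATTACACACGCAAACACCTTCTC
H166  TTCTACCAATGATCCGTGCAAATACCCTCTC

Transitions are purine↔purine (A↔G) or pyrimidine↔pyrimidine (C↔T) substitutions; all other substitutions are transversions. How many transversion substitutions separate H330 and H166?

2

Differing sites — 2:C/T (Ti); 4:C/T (Ti); 11:T/G (Tv); 13:C/T (Ti); 14:A/C (Tv); 16:A/G (Ti); 17:C/T (Ti); 23:C/T (Ti); 27:T/C (Ti).
Of the 9 differences, 7 transitions and 2 transversions, so the answer is 2.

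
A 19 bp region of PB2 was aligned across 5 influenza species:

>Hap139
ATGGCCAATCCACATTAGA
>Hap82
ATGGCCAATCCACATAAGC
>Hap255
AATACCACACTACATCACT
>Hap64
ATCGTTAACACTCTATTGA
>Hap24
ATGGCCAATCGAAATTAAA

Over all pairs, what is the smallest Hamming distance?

Pairwise Hamming distances:
  Hap139 vs Hap82: 2
  Hap139 vs Hap255: 9
  Hap139 vs Hap64: 9
  Hap139 vs Hap24: 3
  Hap82 vs Hap255: 9
  Hap82 vs Hap64: 11
  Hap82 vs Hap24: 5
  Hap255 vs Hap64: 16
  Hap255 vs Hap24: 10
  Hap64 vs Hap24: 12
The smallest is 2, between Hap139 and Hap82.

2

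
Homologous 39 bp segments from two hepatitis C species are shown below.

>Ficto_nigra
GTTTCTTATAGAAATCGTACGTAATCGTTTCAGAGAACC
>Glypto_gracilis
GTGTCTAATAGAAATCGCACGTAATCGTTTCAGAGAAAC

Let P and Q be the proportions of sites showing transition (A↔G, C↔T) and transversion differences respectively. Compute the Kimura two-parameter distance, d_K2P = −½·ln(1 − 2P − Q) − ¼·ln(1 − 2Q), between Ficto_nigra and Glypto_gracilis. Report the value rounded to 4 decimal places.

0.1104

Differing sites — 3:T/G (Tv); 7:T/A (Tv); 18:T/C (Ti); 38:C/A (Tv).
Of the 4 differences, 1 transition and 3 transversions over 39 sites: P = 1/39 = 0.025641, Q = 3/39 = 0.076923.
d = −0.5·ln(0.871795) − 0.25·ln(0.846154) = −0.5·(-0.137201) − 0.25·(-0.167054) = 0.1104.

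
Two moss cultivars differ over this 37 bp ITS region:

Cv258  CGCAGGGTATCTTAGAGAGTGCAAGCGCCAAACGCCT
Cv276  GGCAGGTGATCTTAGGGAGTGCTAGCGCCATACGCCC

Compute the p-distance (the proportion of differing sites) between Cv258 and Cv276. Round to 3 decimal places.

Differing sites — 1:C/G; 7:G/T; 8:T/G; 16:A/G; 23:A/T; 31:A/T; 37:T/C.
There are 7 differences over 37 sites, so p = 7/37 = 0.189.

0.189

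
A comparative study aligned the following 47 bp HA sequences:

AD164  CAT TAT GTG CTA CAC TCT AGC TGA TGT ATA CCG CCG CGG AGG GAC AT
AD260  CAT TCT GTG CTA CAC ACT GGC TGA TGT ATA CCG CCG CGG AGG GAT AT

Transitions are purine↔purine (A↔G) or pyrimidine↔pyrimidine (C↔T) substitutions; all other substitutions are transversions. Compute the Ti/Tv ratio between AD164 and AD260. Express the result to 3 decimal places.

Differing sites — 5:A/C (Tv); 16:T/A (Tv); 19:A/G (Ti); 45:C/T (Ti).
Of the 4 differences, 2 transitions and 2 transversions, so Ti/Tv = 2/2 = 1.000.

1.000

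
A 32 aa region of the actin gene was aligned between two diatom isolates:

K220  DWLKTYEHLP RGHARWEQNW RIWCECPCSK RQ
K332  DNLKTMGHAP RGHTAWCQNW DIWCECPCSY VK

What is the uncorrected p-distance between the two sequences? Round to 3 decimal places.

Mismatches occur at site 2 (W→N), site 6 (Y→M), site 7 (E→G), site 9 (L→A), site 14 (A→T), site 15 (R→A), site 17 (E→C), site 21 (R→D), site 30 (K→Y), site 31 (R→V), site 32 (Q→K).
There are 11 differences over 32 sites, so p = 11/32 = 0.344.

0.344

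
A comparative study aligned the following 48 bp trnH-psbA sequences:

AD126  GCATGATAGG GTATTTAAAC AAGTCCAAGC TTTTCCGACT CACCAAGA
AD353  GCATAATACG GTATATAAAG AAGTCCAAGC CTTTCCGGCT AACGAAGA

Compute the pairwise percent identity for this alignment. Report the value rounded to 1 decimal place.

Differing sites — 5:G/A; 9:G/C; 15:T/A; 20:C/G; 31:T/C; 38:A/G; 41:C/A; 44:C/G.
40 of the 48 sites match, so the percent identity is 40/48 × 100 = 83.3%.

83.3%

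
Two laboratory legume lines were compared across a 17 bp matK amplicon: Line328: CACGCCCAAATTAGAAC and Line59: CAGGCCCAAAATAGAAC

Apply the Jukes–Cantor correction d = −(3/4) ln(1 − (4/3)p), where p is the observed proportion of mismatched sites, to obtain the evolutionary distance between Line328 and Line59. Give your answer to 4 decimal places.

0.1280

The sequences differ at positions 3 (C/G), 11 (T/A).
p = 2/17 = 0.117647.
d = −0.75 · ln(1 − (4/3)·0.117647) = −0.75 · ln(0.843137) = −0.75 · (-0.170626) = 0.1280.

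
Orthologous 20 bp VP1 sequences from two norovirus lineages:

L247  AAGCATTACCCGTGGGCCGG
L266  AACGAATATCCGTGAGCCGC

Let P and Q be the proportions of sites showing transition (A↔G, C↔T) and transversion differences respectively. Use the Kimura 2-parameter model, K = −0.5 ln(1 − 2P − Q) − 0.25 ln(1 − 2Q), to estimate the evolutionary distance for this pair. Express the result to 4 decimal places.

0.3831

Differing sites — 3:G/C (Tv); 4:C/G (Tv); 6:T/A (Tv); 9:C/T (Ti); 15:G/A (Ti); 20:G/C (Tv).
Of the 6 differences, 2 transitions and 4 transversions over 20 sites: P = 2/20 = 0.100000, Q = 4/20 = 0.200000.
d = −0.5·ln(0.600000) − 0.25·ln(0.600000) = −0.5·(-0.510826) − 0.25·(-0.510826) = 0.3831.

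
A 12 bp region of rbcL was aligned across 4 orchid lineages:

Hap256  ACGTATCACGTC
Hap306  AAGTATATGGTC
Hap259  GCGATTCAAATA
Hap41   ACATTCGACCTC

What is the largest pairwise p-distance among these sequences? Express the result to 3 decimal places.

Pairwise Hamming distances:
  Hap256 vs Hap306: 4
  Hap256 vs Hap259: 6
  Hap256 vs Hap41: 5
  Hap306 vs Hap259: 9
  Hap306 vs Hap41: 8
  Hap259 vs Hap41: 8
The largest is 9 mismatches, between Hap306 and Hap259; p = 9/12 = 0.750.

0.750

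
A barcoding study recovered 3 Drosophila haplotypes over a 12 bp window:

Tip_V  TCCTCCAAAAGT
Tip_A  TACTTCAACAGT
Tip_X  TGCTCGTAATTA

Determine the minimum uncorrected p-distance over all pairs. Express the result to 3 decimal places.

Pairwise Hamming distances:
  Tip_V vs Tip_A: 3
  Tip_V vs Tip_X: 6
  Tip_A vs Tip_X: 8
The smallest is 3 mismatches, between Tip_V and Tip_A; p = 3/12 = 0.250.

0.250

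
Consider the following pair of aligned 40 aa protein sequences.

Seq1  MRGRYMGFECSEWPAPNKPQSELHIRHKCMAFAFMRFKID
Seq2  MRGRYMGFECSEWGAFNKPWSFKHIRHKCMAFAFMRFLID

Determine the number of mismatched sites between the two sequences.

6

Differing sites — 14:P/G; 16:P/F; 20:Q/W; 22:E/F; 23:L/K; 38:K/L.
That gives 6 mismatches out of 40 aligned sites, so the Hamming distance is 6.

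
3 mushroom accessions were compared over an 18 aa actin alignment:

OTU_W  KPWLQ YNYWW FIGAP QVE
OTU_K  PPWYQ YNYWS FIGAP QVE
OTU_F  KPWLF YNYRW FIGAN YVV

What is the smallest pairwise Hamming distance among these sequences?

3

Pairwise Hamming distances:
  OTU_W vs OTU_K: 3
  OTU_W vs OTU_F: 5
  OTU_K vs OTU_F: 8
The smallest is 3, between OTU_W and OTU_K.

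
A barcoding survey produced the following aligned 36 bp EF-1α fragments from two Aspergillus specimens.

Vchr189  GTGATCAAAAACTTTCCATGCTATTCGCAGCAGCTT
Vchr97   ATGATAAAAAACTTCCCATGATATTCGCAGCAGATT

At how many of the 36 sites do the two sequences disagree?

5

The sequences differ at positions 1 (G/A), 6 (C/A), 15 (T/C), 21 (C/A), 34 (C/A).
That gives 5 mismatches out of 36 aligned sites, so the Hamming distance is 5.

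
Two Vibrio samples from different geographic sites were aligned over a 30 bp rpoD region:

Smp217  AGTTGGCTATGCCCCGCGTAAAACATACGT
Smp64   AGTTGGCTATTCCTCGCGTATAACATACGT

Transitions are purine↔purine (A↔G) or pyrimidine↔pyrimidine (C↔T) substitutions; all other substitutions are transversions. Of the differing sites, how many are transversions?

Mismatches occur at site 11 (G/T, transversion), site 14 (C/T, transition), site 21 (A/T, transversion).
Of the 3 differences, 1 transition and 2 transversions, so the answer is 2.

2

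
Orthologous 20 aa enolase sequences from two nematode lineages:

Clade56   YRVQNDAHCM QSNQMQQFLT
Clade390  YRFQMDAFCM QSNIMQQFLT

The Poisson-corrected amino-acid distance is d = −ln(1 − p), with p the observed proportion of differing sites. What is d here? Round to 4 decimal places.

The sequences differ at positions 3 (V/F), 5 (N/M), 8 (H/F), 14 (Q/I).
p = 4/20 = 0.200000.
d = −ln(1 − 0.200000) = −ln(0.800000) = 0.2231.

0.2231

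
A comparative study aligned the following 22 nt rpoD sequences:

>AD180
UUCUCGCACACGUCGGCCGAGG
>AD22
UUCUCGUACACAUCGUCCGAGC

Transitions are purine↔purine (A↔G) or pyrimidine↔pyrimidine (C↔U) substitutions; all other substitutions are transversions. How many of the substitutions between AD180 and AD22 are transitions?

The sequences differ at positions 7 (C/U, transition), 12 (G/A, transition), 16 (G/U, transversion), 22 (G/C, transversion).
Of the 4 differences, 2 transitions and 2 transversions, so the answer is 2.

2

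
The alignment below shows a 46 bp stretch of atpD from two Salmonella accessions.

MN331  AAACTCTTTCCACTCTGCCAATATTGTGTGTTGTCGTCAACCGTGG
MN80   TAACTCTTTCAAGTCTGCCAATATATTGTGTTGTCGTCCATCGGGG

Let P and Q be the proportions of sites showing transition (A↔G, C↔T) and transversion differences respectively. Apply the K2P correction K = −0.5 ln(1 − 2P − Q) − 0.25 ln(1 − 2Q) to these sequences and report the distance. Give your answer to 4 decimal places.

The sequences differ at positions 1 (A/T, transversion), 11 (C/A, transversion), 13 (C/G, transversion), 25 (T/A, transversion), 26 (G/T, transversion), 39 (A/C, transversion), 41 (C/T, transition), 44 (T/G, transversion).
Of the 8 differences, 1 transition and 7 transversions over 46 sites: P = 1/46 = 0.021739, Q = 7/46 = 0.152174.
d = −0.5·ln(0.804348) − 0.25·ln(0.695652) = −0.5·(-0.217723) − 0.25·(-0.362906) = 0.1996.

0.1996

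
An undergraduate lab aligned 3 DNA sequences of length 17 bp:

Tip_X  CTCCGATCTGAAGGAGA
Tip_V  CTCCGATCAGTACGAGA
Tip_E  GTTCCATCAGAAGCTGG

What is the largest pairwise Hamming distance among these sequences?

Pairwise Hamming distances:
  Tip_X vs Tip_V: 3
  Tip_X vs Tip_E: 7
  Tip_V vs Tip_E: 8
The largest is 8, between Tip_V and Tip_E.

8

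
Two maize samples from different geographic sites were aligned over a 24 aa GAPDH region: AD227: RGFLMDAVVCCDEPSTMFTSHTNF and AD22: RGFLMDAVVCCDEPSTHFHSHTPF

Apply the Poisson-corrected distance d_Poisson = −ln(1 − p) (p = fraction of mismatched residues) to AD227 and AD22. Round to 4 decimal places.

Differing sites — 17:M/H; 19:T/H; 23:N/P.
p = 3/24 = 0.125000.
d = −ln(1 − 0.125000) = −ln(0.875000) = 0.1335.

0.1335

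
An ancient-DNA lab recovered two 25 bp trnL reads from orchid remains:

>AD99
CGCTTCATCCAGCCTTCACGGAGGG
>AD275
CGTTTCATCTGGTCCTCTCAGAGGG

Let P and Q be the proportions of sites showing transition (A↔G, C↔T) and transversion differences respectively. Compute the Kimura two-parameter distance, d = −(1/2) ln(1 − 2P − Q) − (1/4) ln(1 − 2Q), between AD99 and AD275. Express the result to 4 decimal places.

The sequences differ at positions 3 (C/T, transition), 10 (C/T, transition), 11 (A/G, transition), 13 (C/T, transition), 15 (T/C, transition), 18 (A/T, transversion), 20 (G/A, transition).
Of the 7 differences, 6 transitions and 1 transversion over 25 sites: P = 6/25 = 0.240000, Q = 1/25 = 0.040000.
d = −0.5·ln(0.480000) − 0.25·ln(0.920000) = −0.5·(-0.733969) − 0.25·(-0.083382) = 0.3878.

0.3878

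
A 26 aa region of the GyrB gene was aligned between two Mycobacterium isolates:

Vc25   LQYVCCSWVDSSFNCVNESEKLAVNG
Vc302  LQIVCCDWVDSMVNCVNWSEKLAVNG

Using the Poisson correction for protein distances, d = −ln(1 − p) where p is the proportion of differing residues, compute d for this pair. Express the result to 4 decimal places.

Differing sites — 3:Y/I; 7:S/D; 12:S/M; 13:F/V; 18:E/W.
p = 5/26 = 0.192308.
d = −ln(1 − 0.192308) = −ln(0.807692) = 0.2136.

0.2136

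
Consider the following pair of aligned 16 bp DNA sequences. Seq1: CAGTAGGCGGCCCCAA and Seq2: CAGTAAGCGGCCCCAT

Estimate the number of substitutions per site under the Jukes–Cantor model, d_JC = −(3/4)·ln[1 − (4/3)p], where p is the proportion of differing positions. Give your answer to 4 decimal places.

0.1367

Mismatches occur at site 6 (G↔A), site 16 (A↔T).
p = 2/16 = 0.125000.
d = −0.75 · ln(1 − (4/3)·0.125000) = −0.75 · ln(0.833333) = −0.75 · (-0.182322) = 0.1367.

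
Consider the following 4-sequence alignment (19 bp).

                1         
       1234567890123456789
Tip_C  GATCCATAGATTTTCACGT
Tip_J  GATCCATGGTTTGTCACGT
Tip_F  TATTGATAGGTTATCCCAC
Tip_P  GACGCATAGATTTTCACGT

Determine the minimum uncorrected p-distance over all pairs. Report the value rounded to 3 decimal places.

Pairwise Hamming distances:
  Tip_C vs Tip_J: 3
  Tip_C vs Tip_F: 8
  Tip_C vs Tip_P: 2
  Tip_J vs Tip_F: 9
  Tip_J vs Tip_P: 5
  Tip_F vs Tip_P: 9
The smallest is 2 mismatches, between Tip_C and Tip_P; p = 2/19 = 0.105.

0.105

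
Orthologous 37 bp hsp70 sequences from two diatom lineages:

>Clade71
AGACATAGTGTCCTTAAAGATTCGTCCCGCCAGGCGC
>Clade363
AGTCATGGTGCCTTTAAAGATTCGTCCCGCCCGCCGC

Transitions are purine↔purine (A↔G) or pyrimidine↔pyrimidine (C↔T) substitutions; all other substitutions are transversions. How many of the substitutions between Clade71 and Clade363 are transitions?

3

Mismatches occur at site 3 (A↔T, transversion), site 7 (A↔G, transition), site 11 (T↔C, transition), site 13 (C↔T, transition), site 32 (A↔C, transversion), site 34 (G↔C, transversion).
Of the 6 differences, 3 transitions and 3 transversions, so the answer is 3.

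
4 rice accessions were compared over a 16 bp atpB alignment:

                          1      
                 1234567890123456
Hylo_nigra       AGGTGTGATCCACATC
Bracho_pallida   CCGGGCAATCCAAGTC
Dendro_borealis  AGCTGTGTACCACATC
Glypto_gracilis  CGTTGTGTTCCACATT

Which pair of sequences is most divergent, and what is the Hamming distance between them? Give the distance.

Pairwise Hamming distances:
  Hylo_nigra vs Bracho_pallida: 7
  Hylo_nigra vs Dendro_borealis: 3
  Hylo_nigra vs Glypto_gracilis: 4
  Bracho_pallida vs Dendro_borealis: 10
  Bracho_pallida vs Glypto_gracilis: 9
  Dendro_borealis vs Glypto_gracilis: 4
The largest is 10, between Bracho_pallida and Dendro_borealis.

10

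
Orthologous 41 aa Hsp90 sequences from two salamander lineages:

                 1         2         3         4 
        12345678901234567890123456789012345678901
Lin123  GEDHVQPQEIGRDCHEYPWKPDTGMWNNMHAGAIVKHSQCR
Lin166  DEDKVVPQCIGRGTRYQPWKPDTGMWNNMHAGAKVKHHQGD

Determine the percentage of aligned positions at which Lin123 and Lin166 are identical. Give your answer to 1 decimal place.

68.3%

Differing sites — 1:G/D; 4:H/K; 6:Q/V; 9:E/C; 13:D/G; 14:C/T; 15:H/R; 16:E/Y; 17:Y/Q; 34:I/K; 38:S/H; 40:C/G; 41:R/D.
28 of the 41 sites match, so the percent identity is 28/41 × 100 = 68.3%.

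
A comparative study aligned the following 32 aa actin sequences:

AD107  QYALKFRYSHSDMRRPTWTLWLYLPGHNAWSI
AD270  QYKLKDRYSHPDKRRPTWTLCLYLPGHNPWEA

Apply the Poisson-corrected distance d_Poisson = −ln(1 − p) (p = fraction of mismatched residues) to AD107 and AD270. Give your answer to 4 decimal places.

The sequences differ at positions 3 (A/K), 6 (F/D), 11 (S/P), 13 (M/K), 21 (W/C), 29 (A/P), 31 (S/E), 32 (I/A).
p = 8/32 = 0.250000.
d = −ln(1 − 0.250000) = −ln(0.750000) = 0.2877.

0.2877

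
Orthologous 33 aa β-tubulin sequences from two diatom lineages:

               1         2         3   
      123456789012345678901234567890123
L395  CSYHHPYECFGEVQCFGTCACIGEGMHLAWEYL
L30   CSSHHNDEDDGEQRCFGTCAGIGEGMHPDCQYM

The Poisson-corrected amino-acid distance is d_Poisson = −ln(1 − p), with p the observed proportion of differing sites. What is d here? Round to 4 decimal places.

The sequences differ at positions 3 (Y/S), 6 (P/N), 7 (Y/D), 9 (C/D), 10 (F/D), 13 (V/Q), 14 (Q/R), 21 (C/G), 28 (L/P), 29 (A/D), 30 (W/C), 31 (E/Q), 33 (L/M).
p = 13/33 = 0.393939.
d = −ln(1 − 0.393939) = −ln(0.606061) = 0.5008.

0.5008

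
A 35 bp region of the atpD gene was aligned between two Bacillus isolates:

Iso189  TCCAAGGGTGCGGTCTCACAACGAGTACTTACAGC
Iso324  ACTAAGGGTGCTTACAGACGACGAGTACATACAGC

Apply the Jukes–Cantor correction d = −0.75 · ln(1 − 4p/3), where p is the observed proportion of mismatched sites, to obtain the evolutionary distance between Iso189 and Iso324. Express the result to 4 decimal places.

Mismatches occur at site 1 (T/A), site 3 (C/T), site 12 (G/T), site 13 (G/T), site 14 (T/A), site 16 (T/A), site 17 (C/G), site 20 (A/G), site 29 (T/A).
p = 9/35 = 0.257143.
d = −0.75 · ln(1 − (4/3)·0.257143) = −0.75 · ln(0.657143) = −0.75 · (-0.419854) = 0.3149.

0.3149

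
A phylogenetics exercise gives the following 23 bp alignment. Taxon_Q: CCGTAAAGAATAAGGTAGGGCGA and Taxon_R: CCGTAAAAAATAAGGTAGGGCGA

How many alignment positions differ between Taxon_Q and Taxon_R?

A single mismatch occurs at site 8 (G↔A).
That gives 1 mismatch out of 23 aligned sites, so the Hamming distance is 1.

1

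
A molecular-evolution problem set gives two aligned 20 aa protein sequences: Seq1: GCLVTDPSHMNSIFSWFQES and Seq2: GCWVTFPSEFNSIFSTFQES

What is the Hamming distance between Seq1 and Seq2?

5

Mismatches occur at site 3 (L→W), site 6 (D→F), site 9 (H→E), site 10 (M→F), site 16 (W→T).
That gives 5 mismatches out of 20 aligned sites, so the Hamming distance is 5.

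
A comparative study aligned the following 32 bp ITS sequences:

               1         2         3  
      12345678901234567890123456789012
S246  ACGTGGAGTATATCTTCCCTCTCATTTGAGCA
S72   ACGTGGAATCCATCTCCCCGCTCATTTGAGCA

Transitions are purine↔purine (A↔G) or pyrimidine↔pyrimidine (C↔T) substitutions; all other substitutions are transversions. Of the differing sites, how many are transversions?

2

Differing sites — 8:G/A (Ti); 10:A/C (Tv); 11:T/C (Ti); 16:T/C (Ti); 20:T/G (Tv).
Of the 5 differences, 3 transitions and 2 transversions, so the answer is 2.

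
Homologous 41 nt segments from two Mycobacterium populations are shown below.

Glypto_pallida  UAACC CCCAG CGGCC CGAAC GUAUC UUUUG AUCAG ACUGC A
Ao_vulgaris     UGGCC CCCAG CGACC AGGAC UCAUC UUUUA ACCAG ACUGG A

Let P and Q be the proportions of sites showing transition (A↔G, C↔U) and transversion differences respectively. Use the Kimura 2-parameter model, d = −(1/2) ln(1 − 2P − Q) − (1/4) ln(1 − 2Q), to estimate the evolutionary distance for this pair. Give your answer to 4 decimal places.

0.3073

The sequences differ at positions 2 (A/G, transition), 3 (A/G, transition), 13 (G/A, transition), 16 (C/A, transversion), 18 (A/G, transition), 21 (G/U, transversion), 22 (U/C, transition), 30 (G/A, transition), 32 (U/C, transition), 40 (C/G, transversion).
Of the 10 differences, 7 transitions and 3 transversions over 41 sites: P = 7/41 = 0.170732, Q = 3/41 = 0.073171.
d = −0.5·ln(0.585365) − 0.25·ln(0.853658) = −0.5·(-0.535520) − 0.25·(-0.158225) = 0.3073.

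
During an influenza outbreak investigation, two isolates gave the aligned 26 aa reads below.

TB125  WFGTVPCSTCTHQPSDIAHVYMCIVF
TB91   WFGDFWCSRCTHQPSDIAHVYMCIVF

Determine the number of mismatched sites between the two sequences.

Mismatches occur at site 4 (T→D), site 5 (V→F), site 6 (P→W), site 9 (T→R).
That gives 4 mismatches out of 26 aligned sites, so the Hamming distance is 4.

4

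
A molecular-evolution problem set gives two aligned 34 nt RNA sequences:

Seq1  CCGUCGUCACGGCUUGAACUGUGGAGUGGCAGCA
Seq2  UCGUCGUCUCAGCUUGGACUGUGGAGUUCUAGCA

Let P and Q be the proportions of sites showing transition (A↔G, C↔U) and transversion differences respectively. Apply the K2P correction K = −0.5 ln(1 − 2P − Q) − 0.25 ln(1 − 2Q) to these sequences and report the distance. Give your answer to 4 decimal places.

Mismatches occur at site 1 (C→U, transition), site 9 (A→U, transversion), site 11 (G→A, transition), site 17 (A→G, transition), site 28 (G→U, transversion), site 29 (G→C, transversion), site 30 (C→U, transition).
Of the 7 differences, 4 transitions and 3 transversions over 34 sites: P = 4/34 = 0.117647, Q = 3/34 = 0.088235.
d = −0.5·ln(0.676471) − 0.25·ln(0.823530) = −0.5·(-0.390866) − 0.25·(-0.194155) = 0.2440.

0.2440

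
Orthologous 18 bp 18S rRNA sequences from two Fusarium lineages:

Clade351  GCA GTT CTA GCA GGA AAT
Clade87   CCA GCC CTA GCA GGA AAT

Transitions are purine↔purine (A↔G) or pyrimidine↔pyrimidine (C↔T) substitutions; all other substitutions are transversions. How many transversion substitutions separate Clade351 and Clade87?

1

The sequences differ at positions 1 (G/C, transversion), 5 (T/C, transition), 6 (T/C, transition).
Of the 3 differences, 2 transitions and 1 transversion, so the answer is 1.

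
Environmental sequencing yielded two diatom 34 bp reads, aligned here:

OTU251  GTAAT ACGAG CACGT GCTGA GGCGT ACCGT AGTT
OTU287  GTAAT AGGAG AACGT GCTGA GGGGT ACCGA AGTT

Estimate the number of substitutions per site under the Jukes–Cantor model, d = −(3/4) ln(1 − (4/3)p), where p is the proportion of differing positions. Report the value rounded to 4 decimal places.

0.1280

Differing sites — 7:C/G; 11:C/A; 23:C/G; 30:T/A.
p = 4/34 = 0.117647.
d = −0.75 · ln(1 − (4/3)·0.117647) = −0.75 · ln(0.843137) = −0.75 · (-0.170626) = 0.1280.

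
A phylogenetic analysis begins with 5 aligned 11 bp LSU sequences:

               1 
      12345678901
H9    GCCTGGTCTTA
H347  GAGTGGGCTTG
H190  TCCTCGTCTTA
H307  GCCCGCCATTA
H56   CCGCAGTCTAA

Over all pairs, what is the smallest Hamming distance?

Pairwise Hamming distances:
  H9 vs H347: 4
  H9 vs H190: 2
  H9 vs H307: 4
  H9 vs H56: 5
  H347 vs H190: 6
  H347 vs H307: 7
  H347 vs H56: 7
  H190 vs H307: 6
  H190 vs H56: 5
  H307 vs H56: 7
The smallest is 2, between H9 and H190.

2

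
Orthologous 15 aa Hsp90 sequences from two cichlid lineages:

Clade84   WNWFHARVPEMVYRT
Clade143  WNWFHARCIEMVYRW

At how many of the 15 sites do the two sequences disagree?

3

The sequences differ at positions 8 (V/C), 9 (P/I), 15 (T/W).
That gives 3 mismatches out of 15 aligned sites, so the Hamming distance is 3.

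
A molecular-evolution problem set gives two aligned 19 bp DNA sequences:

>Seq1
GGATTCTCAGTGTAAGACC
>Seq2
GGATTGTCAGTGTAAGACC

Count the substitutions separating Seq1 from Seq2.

1

A single mismatch occurs at site 6 (C→G).
That gives 1 mismatch out of 19 aligned sites, so the Hamming distance is 1.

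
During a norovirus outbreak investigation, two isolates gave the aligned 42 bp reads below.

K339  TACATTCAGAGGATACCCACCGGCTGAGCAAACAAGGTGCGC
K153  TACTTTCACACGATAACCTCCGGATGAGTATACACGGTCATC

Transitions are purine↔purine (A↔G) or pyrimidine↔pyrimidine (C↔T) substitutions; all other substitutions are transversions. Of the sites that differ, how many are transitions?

1

Mismatches occur at site 4 (A/T, transversion), site 9 (G/C, transversion), site 11 (G/C, transversion), site 16 (C/A, transversion), site 19 (A/T, transversion), site 24 (C/A, transversion), site 29 (C/T, transition), site 31 (A/T, transversion), site 35 (A/C, transversion), site 39 (G/C, transversion), site 40 (C/A, transversion), site 41 (G/T, transversion).
Of the 12 differences, 1 transition and 11 transversions, so the answer is 1.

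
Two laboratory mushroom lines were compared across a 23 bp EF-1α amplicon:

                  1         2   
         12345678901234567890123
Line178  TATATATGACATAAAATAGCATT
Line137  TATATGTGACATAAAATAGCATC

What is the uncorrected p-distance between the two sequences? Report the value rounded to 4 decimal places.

0.0870

Differing sites — 6:A/G; 23:T/C.
There are 2 differences over 23 sites, so p = 2/23 = 0.0870.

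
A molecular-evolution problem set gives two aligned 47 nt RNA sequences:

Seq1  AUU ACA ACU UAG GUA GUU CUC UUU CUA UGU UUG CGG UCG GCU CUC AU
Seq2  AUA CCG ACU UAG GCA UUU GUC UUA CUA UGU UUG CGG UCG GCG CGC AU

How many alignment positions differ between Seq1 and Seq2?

9

Mismatches occur at site 3 (U↔A), site 4 (A↔C), site 6 (A↔G), site 14 (U↔C), site 16 (G↔U), site 19 (C↔G), site 24 (U↔A), site 42 (U↔G), site 44 (U↔G).
That gives 9 mismatches out of 47 aligned sites, so the Hamming distance is 9.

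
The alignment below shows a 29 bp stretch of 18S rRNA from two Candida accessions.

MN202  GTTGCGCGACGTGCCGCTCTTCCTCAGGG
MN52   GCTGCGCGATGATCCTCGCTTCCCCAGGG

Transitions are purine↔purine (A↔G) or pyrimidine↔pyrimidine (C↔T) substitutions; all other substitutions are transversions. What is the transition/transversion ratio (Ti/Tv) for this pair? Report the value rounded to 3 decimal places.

0.750

The sequences differ at positions 2 (T/C, transition), 10 (C/T, transition), 12 (T/A, transversion), 13 (G/T, transversion), 16 (G/T, transversion), 18 (T/G, transversion), 24 (T/C, transition).
Of the 7 differences, 3 transitions and 4 transversions, so Ti/Tv = 3/4 = 0.750.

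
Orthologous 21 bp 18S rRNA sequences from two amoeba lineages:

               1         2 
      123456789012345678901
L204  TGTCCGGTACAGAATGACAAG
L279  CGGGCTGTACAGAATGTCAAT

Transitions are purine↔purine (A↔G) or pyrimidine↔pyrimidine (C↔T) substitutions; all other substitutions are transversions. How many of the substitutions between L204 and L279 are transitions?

1

Mismatches occur at site 1 (T/C, transition), site 3 (T/G, transversion), site 4 (C/G, transversion), site 6 (G/T, transversion), site 17 (A/T, transversion), site 21 (G/T, transversion).
Of the 6 differences, 1 transition and 5 transversions, so the answer is 1.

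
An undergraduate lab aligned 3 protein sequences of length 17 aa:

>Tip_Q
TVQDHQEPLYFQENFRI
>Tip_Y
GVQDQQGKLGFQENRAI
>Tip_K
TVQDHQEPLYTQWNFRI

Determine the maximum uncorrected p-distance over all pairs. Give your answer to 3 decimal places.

0.529

Pairwise Hamming distances:
  Tip_Q vs Tip_Y: 7
  Tip_Q vs Tip_K: 2
  Tip_Y vs Tip_K: 9
The largest is 9 mismatches, between Tip_Y and Tip_K; p = 9/17 = 0.529.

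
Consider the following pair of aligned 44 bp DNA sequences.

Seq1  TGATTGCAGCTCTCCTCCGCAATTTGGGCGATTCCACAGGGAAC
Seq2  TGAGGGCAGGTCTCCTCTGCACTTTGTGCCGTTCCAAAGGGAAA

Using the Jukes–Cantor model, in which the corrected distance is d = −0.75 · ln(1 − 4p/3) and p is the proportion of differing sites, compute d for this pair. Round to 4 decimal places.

0.2708

The sequences differ at positions 4 (T/G), 5 (T/G), 10 (C/G), 18 (C/T), 22 (A/C), 27 (G/T), 30 (G/C), 31 (A/G), 37 (C/A), 44 (C/A).
p = 10/44 = 0.227273.
d = −0.75 · ln(1 − (4/3)·0.227273) = −0.75 · ln(0.696969) = −0.75 · (-0.361014) = 0.2708.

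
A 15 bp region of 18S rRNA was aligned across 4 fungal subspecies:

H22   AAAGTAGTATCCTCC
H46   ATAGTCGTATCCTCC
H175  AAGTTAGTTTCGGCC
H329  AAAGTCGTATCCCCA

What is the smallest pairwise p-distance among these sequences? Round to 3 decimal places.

0.133

Pairwise Hamming distances:
  H22 vs H46: 2
  H22 vs H175: 5
  H22 vs H329: 3
  H46 vs H175: 7
  H46 vs H329: 3
  H175 vs H329: 7
The smallest is 2 mismatches, between H22 and H46; p = 2/15 = 0.133.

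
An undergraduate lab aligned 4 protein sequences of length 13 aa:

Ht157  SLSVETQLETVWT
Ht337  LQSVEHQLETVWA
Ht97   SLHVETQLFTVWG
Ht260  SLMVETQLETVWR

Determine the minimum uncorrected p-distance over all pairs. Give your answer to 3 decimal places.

Pairwise Hamming distances:
  Ht157 vs Ht337: 4
  Ht157 vs Ht97: 3
  Ht157 vs Ht260: 2
  Ht337 vs Ht97: 6
  Ht337 vs Ht260: 5
  Ht97 vs Ht260: 3
The smallest is 2 mismatches, between Ht157 and Ht260; p = 2/13 = 0.154.

0.154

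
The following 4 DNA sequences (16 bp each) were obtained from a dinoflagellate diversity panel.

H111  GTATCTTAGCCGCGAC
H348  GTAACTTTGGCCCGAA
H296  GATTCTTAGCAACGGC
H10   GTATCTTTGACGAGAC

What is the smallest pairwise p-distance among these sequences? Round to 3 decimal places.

0.188

Pairwise Hamming distances:
  H111 vs H348: 5
  H111 vs H296: 5
  H111 vs H10: 3
  H348 vs H296: 9
  H348 vs H10: 5
  H296 vs H10: 8
The smallest is 3 mismatches, between H111 and H10; p = 3/16 = 0.188.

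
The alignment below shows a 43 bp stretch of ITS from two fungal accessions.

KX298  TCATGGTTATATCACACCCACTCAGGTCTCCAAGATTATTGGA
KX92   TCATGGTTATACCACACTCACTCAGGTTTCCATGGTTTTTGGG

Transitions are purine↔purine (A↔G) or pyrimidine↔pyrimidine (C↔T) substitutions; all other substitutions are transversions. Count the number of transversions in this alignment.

2

The sequences differ at positions 12 (T/C, transition), 18 (C/T, transition), 28 (C/T, transition), 33 (A/T, transversion), 35 (A/G, transition), 38 (A/T, transversion), 43 (A/G, transition).
Of the 7 differences, 5 transitions and 2 transversions, so the answer is 2.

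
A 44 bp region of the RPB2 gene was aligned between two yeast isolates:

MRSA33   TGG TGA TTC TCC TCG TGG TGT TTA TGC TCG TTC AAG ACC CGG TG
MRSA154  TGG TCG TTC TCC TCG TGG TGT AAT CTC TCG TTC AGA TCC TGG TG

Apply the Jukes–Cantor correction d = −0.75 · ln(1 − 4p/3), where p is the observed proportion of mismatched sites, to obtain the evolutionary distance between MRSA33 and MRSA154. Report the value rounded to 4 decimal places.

0.3041

The sequences differ at positions 5 (G/C), 6 (A/G), 22 (T/A), 23 (T/A), 24 (A/T), 25 (T/C), 26 (G/T), 35 (A/G), 36 (G/A), 37 (A/T), 40 (C/T).
p = 11/44 = 0.250000.
d = −0.75 · ln(1 − (4/3)·0.250000) = −0.75 · ln(0.666667) = −0.75 · (-0.405465) = 0.3041.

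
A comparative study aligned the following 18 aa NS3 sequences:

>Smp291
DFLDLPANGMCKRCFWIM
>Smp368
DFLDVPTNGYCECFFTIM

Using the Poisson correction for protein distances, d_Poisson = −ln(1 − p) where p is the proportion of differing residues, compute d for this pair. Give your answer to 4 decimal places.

0.4925

Mismatches occur at site 5 (L→V), site 7 (A→T), site 10 (M→Y), site 12 (K→E), site 13 (R→C), site 14 (C→F), site 16 (W→T).
p = 7/18 = 0.388889.
d = −ln(1 − 0.388889) = −ln(0.611111) = 0.4925.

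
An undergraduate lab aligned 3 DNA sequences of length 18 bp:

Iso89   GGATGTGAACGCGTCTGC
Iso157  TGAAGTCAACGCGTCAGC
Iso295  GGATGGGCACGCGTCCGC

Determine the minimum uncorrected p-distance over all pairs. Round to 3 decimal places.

0.167

Pairwise Hamming distances:
  Iso89 vs Iso157: 4
  Iso89 vs Iso295: 3
  Iso157 vs Iso295: 6
The smallest is 3 mismatches, between Iso89 and Iso295; p = 3/18 = 0.167.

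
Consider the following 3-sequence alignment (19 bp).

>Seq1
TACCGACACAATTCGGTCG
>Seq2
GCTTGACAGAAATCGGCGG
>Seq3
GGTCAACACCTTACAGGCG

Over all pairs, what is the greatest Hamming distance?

11

Pairwise Hamming distances:
  Seq1 vs Seq2: 8
  Seq1 vs Seq3: 9
  Seq2 vs Seq3: 11
The largest is 11, between Seq2 and Seq3.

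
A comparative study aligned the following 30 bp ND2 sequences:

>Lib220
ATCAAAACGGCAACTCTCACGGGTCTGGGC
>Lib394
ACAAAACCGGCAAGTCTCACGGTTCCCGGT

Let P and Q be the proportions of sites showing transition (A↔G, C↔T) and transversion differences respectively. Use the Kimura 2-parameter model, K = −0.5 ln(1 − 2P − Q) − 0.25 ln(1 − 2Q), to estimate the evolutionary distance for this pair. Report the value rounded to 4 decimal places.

0.3297

The sequences differ at positions 2 (T/C, transition), 3 (C/A, transversion), 7 (A/C, transversion), 14 (C/G, transversion), 23 (G/T, transversion), 26 (T/C, transition), 27 (G/C, transversion), 30 (C/T, transition).
Of the 8 differences, 3 transitions and 5 transversions over 30 sites: P = 3/30 = 0.100000, Q = 5/30 = 0.166667.
d = −0.5·ln(0.633333) − 0.25·ln(0.666666) = −0.5·(-0.456759) − 0.25·(-0.405466) = 0.3297.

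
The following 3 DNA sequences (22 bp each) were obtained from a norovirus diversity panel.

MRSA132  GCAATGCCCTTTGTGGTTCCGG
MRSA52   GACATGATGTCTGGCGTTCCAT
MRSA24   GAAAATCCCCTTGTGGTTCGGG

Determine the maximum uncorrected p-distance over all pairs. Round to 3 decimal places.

0.591

Pairwise Hamming distances:
  MRSA132 vs MRSA52: 10
  MRSA132 vs MRSA24: 5
  MRSA52 vs MRSA24: 13
The largest is 13 mismatches, between MRSA52 and MRSA24; p = 13/22 = 0.591.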